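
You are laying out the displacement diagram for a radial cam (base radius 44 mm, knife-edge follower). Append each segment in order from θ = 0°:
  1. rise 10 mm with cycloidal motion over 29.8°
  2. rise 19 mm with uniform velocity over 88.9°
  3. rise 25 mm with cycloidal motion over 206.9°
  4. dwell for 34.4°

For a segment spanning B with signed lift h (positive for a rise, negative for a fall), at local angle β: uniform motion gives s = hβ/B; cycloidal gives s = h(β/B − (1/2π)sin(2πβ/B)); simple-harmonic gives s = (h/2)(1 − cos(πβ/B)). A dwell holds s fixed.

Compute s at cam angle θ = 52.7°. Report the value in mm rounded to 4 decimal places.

seg 1 [0°–29.8°] cycloidal, h=10: full span → s += 10 → s = 10.0000
seg 2 [29.8°–118.7°] uniform, h=19: θ=52.7° here. β=22.9, B=88.9. 19·22.9/88.9 = 4.8943 → s = 14.8943

14.8943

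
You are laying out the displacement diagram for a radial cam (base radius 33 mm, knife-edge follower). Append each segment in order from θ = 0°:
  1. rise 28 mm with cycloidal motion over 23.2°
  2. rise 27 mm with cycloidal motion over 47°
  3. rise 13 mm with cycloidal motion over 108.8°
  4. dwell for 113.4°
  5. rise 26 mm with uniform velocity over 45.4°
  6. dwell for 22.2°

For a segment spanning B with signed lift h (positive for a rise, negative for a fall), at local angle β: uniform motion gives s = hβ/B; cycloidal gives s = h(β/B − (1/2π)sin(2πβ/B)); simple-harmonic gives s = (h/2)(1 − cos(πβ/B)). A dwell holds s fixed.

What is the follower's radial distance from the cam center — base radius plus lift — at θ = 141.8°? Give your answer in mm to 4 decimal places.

seg 1 [0°–23.2°] cycloidal, h=28: full span → s += 28 → s = 28.0000
seg 2 [23.2°–70.2°] cycloidal, h=27: full span → s += 27 → s = 55.0000
seg 3 [70.2°–179°] cycloidal, h=13: θ=141.8° here. β=71.6, B=108.8. 13·(0.6581 − sin(2π·0.6581)/(2π)) = 10.2886 → s = 65.2886
radial distance = base radius + s = 33 + 65.2886 = 98.2886

98.2886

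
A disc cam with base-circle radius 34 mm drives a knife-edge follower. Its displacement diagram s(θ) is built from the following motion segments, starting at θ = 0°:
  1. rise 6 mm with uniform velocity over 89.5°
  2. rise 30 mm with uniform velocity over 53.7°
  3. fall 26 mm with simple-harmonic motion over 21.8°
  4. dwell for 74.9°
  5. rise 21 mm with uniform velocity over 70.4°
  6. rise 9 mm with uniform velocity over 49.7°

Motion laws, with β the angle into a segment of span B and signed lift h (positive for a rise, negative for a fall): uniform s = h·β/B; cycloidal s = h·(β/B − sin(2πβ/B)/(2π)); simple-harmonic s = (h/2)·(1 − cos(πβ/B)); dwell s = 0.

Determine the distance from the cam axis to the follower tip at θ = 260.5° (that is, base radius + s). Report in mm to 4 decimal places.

seg 1 [0°–89.5°] uniform, h=6: full span → s += 6 → s = 6.0000
seg 2 [89.5°–143.2°] uniform, h=30: full span → s += 30 → s = 36.0000
seg 3 [143.2°–165°] simple-harmonic, h=-26: full span → s += -26 → s = 10.0000
seg 4 [165°–239.9°] dwell: s stays 10.0000
seg 5 [239.9°–310.3°] uniform, h=21: θ=260.5° here. β=20.6, B=70.4. 21·20.6/70.4 = 6.1449 → s = 16.1449
radial distance = base radius + s = 34 + 16.1449 = 50.1449

50.1449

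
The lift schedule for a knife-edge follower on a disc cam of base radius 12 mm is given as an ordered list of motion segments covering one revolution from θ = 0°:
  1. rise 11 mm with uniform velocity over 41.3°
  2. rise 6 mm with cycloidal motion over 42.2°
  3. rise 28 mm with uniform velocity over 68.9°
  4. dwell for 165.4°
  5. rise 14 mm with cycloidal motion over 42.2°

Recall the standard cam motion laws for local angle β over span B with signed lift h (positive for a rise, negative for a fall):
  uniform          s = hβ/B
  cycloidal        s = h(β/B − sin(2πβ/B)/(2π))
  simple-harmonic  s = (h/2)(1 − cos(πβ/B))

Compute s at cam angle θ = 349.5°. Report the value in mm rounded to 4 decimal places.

seg 1 [0°–41.3°] uniform, h=11: full span → s += 11 → s = 11.0000
seg 2 [41.3°–83.5°] cycloidal, h=6: full span → s += 6 → s = 17.0000
seg 3 [83.5°–152.4°] uniform, h=28: full span → s += 28 → s = 45.0000
seg 4 [152.4°–317.8°] dwell: s stays 45.0000
seg 5 [317.8°–360°] cycloidal, h=14: θ=349.5° here. β=31.7, B=42.2. 14·(0.7512 − sin(2π·0.7512)/(2π)) = 12.7447 → s = 57.7447

57.7447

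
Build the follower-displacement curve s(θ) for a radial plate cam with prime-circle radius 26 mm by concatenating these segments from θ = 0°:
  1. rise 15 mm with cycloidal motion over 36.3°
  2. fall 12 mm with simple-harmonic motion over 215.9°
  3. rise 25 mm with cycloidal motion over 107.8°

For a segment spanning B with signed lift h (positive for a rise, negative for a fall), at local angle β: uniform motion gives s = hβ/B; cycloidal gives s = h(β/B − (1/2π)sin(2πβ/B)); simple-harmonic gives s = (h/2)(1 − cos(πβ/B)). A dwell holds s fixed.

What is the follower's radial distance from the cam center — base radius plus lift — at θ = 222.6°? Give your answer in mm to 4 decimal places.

seg 1 [0°–36.3°] cycloidal, h=15: full span → s += 15 → s = 15.0000
seg 2 [36.3°–252.2°] simple-harmonic, h=-12: θ=222.6° here. β=186.3, B=215.9. -12/2·(1 − cos(π·0.8629)) = -11.4520 → s = 3.5480
radial distance = base radius + s = 26 + 3.5480 = 29.5480

29.5480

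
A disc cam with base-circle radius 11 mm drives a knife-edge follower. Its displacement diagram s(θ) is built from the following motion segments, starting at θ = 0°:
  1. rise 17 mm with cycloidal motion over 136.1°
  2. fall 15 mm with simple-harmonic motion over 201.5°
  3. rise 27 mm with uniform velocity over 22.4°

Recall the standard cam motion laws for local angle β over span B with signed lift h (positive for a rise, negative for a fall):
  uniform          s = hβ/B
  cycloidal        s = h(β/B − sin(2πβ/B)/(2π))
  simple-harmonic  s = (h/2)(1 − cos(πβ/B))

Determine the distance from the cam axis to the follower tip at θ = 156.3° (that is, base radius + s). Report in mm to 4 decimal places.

seg 1 [0°–136.1°] cycloidal, h=17: full span → s += 17 → s = 17.0000
seg 2 [136.1°–337.6°] simple-harmonic, h=-15: θ=156.3° here. β=20.2, B=201.5. -15/2·(1 − cos(π·0.1002)) = -0.3689 → s = 16.6311
radial distance = base radius + s = 11 + 16.6311 = 27.6311

27.6311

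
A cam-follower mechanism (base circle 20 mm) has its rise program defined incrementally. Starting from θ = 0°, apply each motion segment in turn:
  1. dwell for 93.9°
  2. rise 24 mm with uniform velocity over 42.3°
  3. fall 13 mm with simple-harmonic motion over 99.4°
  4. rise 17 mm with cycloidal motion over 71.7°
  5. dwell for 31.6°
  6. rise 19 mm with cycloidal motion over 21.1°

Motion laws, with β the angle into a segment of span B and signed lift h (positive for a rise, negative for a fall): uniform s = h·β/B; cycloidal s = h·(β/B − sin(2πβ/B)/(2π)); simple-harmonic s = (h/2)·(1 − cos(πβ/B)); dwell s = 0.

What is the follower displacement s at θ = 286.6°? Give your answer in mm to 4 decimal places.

seg 1 [0°–93.9°] dwell: s stays 0.0000
seg 2 [93.9°–136.2°] uniform, h=24: full span → s += 24 → s = 24.0000
seg 3 [136.2°–235.6°] simple-harmonic, h=-13: full span → s += -13 → s = 11.0000
seg 4 [235.6°–307.3°] cycloidal, h=17: θ=286.6° here. β=51, B=71.7. 17·(0.7113 − sin(2π·0.7113)/(2π)) = 14.7181 → s = 25.7181

25.7181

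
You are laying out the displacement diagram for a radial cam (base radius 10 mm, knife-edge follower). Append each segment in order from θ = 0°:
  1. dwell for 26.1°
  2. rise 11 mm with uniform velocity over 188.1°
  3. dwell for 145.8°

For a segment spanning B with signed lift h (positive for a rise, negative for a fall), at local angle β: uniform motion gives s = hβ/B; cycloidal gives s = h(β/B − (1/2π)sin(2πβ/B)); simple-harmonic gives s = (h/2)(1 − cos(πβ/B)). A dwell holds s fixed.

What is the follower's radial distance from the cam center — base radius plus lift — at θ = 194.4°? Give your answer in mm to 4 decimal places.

seg 1 [0°–26.1°] dwell: s stays 0.0000
seg 2 [26.1°–214.2°] uniform, h=11: θ=194.4° here. β=168.3, B=188.1. 11·168.3/188.1 = 9.8421 → s = 9.8421
radial distance = base radius + s = 10 + 9.8421 = 19.8421

19.8421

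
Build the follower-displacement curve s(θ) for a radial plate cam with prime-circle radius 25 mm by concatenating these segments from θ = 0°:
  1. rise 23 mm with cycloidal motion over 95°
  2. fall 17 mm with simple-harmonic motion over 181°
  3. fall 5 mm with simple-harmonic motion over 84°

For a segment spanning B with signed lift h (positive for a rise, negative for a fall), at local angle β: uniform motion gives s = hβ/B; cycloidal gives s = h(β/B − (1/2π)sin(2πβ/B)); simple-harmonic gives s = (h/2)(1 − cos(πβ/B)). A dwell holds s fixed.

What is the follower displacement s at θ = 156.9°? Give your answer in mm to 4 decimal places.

seg 1 [0°–95°] cycloidal, h=23: full span → s += 23 → s = 23.0000
seg 2 [95°–276°] simple-harmonic, h=-17: θ=156.9° here. β=61.9, B=181. -17/2·(1 − cos(π·0.3420)) = -4.4517 → s = 18.5483

18.5483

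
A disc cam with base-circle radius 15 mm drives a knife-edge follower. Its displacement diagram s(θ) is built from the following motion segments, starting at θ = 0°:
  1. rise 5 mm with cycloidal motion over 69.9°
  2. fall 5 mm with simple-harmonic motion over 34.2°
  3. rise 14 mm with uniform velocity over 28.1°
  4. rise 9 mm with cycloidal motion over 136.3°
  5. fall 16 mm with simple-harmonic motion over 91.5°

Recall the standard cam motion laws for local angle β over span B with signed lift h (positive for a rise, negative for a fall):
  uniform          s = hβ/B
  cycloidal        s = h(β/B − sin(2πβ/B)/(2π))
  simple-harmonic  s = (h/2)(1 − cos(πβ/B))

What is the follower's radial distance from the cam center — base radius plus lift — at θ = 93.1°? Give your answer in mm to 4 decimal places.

seg 1 [0°–69.9°] cycloidal, h=5: full span → s += 5 → s = 5.0000
seg 2 [69.9°–104.1°] simple-harmonic, h=-5: θ=93.1° here. β=23.2, B=34.2. -5/2·(1 − cos(π·0.6784)) = -3.8287 → s = 1.1713
radial distance = base radius + s = 15 + 1.1713 = 16.1713

16.1713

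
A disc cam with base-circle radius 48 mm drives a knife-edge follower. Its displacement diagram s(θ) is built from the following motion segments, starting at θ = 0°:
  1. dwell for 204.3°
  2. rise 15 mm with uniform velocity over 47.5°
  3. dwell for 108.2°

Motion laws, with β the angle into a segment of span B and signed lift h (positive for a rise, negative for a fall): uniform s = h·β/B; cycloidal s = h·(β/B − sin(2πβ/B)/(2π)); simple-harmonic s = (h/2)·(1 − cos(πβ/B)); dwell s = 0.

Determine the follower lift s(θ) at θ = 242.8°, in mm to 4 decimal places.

seg 1 [0°–204.3°] dwell: s stays 0.0000
seg 2 [204.3°–251.8°] uniform, h=15: θ=242.8° here. β=38.5, B=47.5. 15·38.5/47.5 = 12.1579 → s = 12.1579

12.1579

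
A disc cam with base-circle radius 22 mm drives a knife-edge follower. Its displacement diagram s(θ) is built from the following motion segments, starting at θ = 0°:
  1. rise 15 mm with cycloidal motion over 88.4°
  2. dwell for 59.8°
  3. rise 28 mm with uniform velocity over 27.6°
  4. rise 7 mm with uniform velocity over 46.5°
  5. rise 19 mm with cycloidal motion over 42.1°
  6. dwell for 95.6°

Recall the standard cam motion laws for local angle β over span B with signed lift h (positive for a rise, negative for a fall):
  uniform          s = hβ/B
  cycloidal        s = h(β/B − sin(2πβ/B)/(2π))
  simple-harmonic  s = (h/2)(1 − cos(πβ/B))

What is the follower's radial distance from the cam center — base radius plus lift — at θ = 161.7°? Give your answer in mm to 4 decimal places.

seg 1 [0°–88.4°] cycloidal, h=15: full span → s += 15 → s = 15.0000
seg 2 [88.4°–148.2°] dwell: s stays 15.0000
seg 3 [148.2°–175.8°] uniform, h=28: θ=161.7° here. β=13.5, B=27.6. 28·13.5/27.6 = 13.6957 → s = 28.6957
radial distance = base radius + s = 22 + 28.6957 = 50.6957

50.6957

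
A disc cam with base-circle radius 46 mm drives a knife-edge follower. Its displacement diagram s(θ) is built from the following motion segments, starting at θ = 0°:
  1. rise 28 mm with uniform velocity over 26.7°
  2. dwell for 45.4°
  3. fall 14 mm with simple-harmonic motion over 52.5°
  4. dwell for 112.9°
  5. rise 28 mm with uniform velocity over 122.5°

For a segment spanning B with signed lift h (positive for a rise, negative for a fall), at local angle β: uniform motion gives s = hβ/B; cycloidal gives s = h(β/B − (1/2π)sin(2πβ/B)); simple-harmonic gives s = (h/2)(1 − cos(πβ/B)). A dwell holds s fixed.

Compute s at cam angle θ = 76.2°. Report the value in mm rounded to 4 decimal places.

seg 1 [0°–26.7°] uniform, h=28: full span → s += 28 → s = 28.0000
seg 2 [26.7°–72.1°] dwell: s stays 28.0000
seg 3 [72.1°–124.6°] simple-harmonic, h=-14: θ=76.2° here. β=4.1, B=52.5. -14/2·(1 − cos(π·0.0781)) = -0.2096 → s = 27.7904

27.7904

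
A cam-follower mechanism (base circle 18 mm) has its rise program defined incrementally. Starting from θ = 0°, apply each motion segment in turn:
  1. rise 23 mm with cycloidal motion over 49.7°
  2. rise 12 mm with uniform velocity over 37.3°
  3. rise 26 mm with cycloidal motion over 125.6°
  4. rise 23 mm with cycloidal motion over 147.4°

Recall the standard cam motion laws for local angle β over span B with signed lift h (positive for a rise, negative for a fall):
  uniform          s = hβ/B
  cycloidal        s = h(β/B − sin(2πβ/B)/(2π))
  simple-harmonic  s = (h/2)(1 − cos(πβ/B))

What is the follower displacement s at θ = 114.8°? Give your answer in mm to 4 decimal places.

seg 1 [0°–49.7°] cycloidal, h=23: full span → s += 23 → s = 23.0000
seg 2 [49.7°–87°] uniform, h=12: full span → s += 12 → s = 35.0000
seg 3 [87°–212.6°] cycloidal, h=26: θ=114.8° here. β=27.8, B=125.6. 26·(0.2213 − sin(2π·0.2213)/(2π)) = 1.6837 → s = 36.6837

36.6837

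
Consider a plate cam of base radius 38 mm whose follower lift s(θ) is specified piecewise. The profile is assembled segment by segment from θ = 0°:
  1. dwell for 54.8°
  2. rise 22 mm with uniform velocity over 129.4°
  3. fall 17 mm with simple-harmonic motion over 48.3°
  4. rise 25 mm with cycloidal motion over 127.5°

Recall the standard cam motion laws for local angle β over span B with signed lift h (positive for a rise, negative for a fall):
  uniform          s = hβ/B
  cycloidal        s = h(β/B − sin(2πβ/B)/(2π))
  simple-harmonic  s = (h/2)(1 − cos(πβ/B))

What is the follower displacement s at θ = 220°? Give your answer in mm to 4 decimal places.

seg 1 [0°–54.8°] dwell: s stays 0.0000
seg 2 [54.8°–184.2°] uniform, h=22: full span → s += 22 → s = 22.0000
seg 3 [184.2°–232.5°] simple-harmonic, h=-17: θ=220° here. β=35.8, B=48.3. -17/2·(1 − cos(π·0.7412)) = -14.3420 → s = 7.6580

7.6580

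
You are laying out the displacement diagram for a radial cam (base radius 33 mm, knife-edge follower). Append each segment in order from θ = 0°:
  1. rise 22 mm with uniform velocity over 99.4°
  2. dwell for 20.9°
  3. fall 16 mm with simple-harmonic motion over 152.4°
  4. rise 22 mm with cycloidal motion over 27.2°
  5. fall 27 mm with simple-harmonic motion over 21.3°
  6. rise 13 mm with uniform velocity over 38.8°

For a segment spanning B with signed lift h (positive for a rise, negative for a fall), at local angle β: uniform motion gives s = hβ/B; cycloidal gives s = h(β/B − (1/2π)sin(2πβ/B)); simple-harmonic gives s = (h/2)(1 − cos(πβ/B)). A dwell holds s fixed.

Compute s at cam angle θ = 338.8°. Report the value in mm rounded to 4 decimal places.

seg 1 [0°–99.4°] uniform, h=22: full span → s += 22 → s = 22.0000
seg 2 [99.4°–120.3°] dwell: s stays 22.0000
seg 3 [120.3°–272.7°] simple-harmonic, h=-16: full span → s += -16 → s = 6.0000
seg 4 [272.7°–299.9°] cycloidal, h=22: full span → s += 22 → s = 28.0000
seg 5 [299.9°–321.2°] simple-harmonic, h=-27: full span → s += -27 → s = 1.0000
seg 6 [321.2°–360°] uniform, h=13: θ=338.8° here. β=17.6, B=38.8. 13·17.6/38.8 = 5.8969 → s = 6.8969

6.8969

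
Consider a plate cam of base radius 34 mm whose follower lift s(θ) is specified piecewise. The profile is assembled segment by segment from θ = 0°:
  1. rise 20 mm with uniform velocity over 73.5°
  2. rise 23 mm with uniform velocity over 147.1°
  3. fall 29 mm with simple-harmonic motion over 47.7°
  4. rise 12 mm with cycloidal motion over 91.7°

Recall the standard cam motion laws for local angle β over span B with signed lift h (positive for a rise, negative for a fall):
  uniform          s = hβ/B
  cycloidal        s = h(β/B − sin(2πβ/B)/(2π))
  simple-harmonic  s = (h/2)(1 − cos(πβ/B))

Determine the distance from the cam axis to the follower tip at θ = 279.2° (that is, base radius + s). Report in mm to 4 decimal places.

seg 1 [0°–73.5°] uniform, h=20: full span → s += 20 → s = 20.0000
seg 2 [73.5°–220.6°] uniform, h=23: full span → s += 23 → s = 43.0000
seg 3 [220.6°–268.3°] simple-harmonic, h=-29: full span → s += -29 → s = 14.0000
seg 4 [268.3°–360°] cycloidal, h=12: θ=279.2° here. β=10.9, B=91.7. 12·(0.1189 − sin(2π·0.1189)/(2π)) = 0.1290 → s = 14.1290
radial distance = base radius + s = 34 + 14.1290 = 48.1290

48.1290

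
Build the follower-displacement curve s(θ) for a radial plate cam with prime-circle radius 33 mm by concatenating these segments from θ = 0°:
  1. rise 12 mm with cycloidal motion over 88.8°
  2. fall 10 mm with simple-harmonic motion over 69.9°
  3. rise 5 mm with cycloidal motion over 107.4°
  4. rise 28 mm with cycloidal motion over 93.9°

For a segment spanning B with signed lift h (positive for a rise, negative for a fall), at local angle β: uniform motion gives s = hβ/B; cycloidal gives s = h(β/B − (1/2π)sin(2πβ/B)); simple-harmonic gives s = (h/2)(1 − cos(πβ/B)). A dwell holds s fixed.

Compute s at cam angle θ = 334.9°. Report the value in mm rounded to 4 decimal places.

seg 1 [0°–88.8°] cycloidal, h=12: full span → s += 12 → s = 12.0000
seg 2 [88.8°–158.7°] simple-harmonic, h=-10: full span → s += -10 → s = 2.0000
seg 3 [158.7°–266.1°] cycloidal, h=5: full span → s += 5 → s = 7.0000
seg 4 [266.1°–360°] cycloidal, h=28: θ=334.9° here. β=68.8, B=93.9. 28·(0.7327 − sin(2π·0.7327)/(2π)) = 24.9455 → s = 31.9455

31.9455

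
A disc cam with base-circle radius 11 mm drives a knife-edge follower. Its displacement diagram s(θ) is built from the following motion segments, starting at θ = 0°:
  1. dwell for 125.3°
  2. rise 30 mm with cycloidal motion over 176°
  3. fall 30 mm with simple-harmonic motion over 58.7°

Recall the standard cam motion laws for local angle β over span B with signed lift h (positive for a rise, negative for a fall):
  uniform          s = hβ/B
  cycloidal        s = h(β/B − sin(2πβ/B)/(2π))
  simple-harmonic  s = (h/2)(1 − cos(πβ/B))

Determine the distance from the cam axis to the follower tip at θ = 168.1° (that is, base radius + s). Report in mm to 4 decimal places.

seg 1 [0°–125.3°] dwell: s stays 0.0000
seg 2 [125.3°–301.3°] cycloidal, h=30: θ=168.1° here. β=42.8, B=176. 30·(0.2432 − sin(2π·0.2432)/(2π)) = 2.5252 → s = 2.5252
radial distance = base radius + s = 11 + 2.5252 = 13.5252

13.5252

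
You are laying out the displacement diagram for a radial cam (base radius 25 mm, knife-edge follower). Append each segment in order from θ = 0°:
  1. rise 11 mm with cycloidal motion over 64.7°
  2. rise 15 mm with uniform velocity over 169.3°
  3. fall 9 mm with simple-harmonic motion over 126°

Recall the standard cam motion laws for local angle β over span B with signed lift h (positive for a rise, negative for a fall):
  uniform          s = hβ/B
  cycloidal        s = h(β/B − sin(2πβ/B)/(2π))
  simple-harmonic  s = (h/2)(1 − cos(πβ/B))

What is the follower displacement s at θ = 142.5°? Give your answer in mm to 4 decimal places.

seg 1 [0°–64.7°] cycloidal, h=11: full span → s += 11 → s = 11.0000
seg 2 [64.7°–234°] uniform, h=15: θ=142.5° here. β=77.8, B=169.3. 15·77.8/169.3 = 6.8931 → s = 17.8931

17.8931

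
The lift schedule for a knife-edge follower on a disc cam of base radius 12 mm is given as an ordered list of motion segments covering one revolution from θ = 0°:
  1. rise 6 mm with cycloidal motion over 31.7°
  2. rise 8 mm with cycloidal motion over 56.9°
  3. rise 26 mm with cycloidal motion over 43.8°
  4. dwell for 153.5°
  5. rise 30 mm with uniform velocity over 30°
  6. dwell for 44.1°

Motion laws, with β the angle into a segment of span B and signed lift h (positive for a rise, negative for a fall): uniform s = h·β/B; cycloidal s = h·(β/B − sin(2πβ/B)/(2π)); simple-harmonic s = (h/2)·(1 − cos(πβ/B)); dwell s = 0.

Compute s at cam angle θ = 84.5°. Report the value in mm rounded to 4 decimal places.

seg 1 [0°–31.7°] cycloidal, h=6: full span → s += 6 → s = 6.0000
seg 2 [31.7°–88.6°] cycloidal, h=8: θ=84.5° here. β=52.8, B=56.9. 8·(0.9279 − sin(2π·0.9279)/(2π)) = 7.9805 → s = 13.9805

13.9805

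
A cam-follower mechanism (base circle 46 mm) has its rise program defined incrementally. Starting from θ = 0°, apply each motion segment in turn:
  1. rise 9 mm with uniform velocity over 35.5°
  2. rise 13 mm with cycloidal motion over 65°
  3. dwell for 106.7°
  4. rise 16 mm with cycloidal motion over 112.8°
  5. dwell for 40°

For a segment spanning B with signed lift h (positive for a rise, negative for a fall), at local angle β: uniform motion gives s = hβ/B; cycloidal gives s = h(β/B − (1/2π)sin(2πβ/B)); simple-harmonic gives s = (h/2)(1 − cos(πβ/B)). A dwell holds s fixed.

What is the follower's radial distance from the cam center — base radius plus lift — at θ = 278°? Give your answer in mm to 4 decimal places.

seg 1 [0°–35.5°] uniform, h=9: full span → s += 9 → s = 9.0000
seg 2 [35.5°–100.5°] cycloidal, h=13: full span → s += 13 → s = 22.0000
seg 3 [100.5°–207.2°] dwell: s stays 22.0000
seg 4 [207.2°–320°] cycloidal, h=16: θ=278° here. β=70.8, B=112.8. 16·(0.6277 − sin(2π·0.6277)/(2π)) = 11.8730 → s = 33.8730
radial distance = base radius + s = 46 + 33.8730 = 79.8730

79.8730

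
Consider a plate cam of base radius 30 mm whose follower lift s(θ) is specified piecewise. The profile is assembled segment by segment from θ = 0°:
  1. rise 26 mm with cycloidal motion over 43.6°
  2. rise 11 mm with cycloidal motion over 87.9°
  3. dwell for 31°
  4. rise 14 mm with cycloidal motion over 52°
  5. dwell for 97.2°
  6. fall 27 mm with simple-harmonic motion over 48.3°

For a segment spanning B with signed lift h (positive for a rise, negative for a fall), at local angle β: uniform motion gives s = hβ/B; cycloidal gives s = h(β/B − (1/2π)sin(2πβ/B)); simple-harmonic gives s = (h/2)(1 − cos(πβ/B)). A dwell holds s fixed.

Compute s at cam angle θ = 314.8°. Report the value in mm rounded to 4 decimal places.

seg 1 [0°–43.6°] cycloidal, h=26: full span → s += 26 → s = 26.0000
seg 2 [43.6°–131.5°] cycloidal, h=11: full span → s += 11 → s = 37.0000
seg 3 [131.5°–162.5°] dwell: s stays 37.0000
seg 4 [162.5°–214.5°] cycloidal, h=14: full span → s += 14 → s = 51.0000
seg 5 [214.5°–311.7°] dwell: s stays 51.0000
seg 6 [311.7°–360°] simple-harmonic, h=-27: θ=314.8° here. β=3.1, B=48.3. -27/2·(1 − cos(π·0.0642)) = -0.2735 → s = 50.7265

50.7265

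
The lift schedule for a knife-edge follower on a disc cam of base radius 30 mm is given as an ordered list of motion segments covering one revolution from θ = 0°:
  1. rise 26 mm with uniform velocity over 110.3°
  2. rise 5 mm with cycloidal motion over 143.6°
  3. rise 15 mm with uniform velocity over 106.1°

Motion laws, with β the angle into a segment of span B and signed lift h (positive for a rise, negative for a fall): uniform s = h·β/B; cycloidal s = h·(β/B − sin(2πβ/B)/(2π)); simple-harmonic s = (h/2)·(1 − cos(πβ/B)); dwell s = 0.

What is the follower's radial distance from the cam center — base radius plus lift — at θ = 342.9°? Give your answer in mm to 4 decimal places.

seg 1 [0°–110.3°] uniform, h=26: full span → s += 26 → s = 26.0000
seg 2 [110.3°–253.9°] cycloidal, h=5: full span → s += 5 → s = 31.0000
seg 3 [253.9°–360°] uniform, h=15: θ=342.9° here. β=89, B=106.1. 15·89/106.1 = 12.5825 → s = 43.5825
radial distance = base radius + s = 30 + 43.5825 = 73.5825

73.5825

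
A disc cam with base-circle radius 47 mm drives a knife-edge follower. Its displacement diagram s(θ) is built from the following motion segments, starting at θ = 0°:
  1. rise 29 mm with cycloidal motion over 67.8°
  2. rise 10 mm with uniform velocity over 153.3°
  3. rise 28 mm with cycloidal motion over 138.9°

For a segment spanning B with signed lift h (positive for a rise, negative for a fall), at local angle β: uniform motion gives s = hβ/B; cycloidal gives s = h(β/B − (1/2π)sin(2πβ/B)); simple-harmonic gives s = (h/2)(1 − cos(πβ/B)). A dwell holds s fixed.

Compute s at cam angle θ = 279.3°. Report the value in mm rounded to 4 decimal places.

seg 1 [0°–67.8°] cycloidal, h=29: full span → s += 29 → s = 29.0000
seg 2 [67.8°–221.1°] uniform, h=10: full span → s += 10 → s = 39.0000
seg 3 [221.1°–360°] cycloidal, h=28: θ=279.3° here. β=58.2, B=138.9. 28·(0.4190 − sin(2π·0.4190)/(2π)) = 9.5610 → s = 48.5610

48.5610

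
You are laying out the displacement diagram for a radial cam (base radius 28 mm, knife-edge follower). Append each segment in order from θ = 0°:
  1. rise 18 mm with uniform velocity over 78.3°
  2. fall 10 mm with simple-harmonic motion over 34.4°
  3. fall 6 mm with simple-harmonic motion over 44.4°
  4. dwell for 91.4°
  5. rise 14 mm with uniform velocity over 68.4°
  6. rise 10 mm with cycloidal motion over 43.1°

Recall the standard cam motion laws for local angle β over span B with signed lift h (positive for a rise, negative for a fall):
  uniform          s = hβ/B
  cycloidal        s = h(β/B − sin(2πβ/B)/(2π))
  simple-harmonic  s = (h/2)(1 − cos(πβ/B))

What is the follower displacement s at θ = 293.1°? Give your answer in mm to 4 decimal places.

seg 1 [0°–78.3°] uniform, h=18: full span → s += 18 → s = 18.0000
seg 2 [78.3°–112.7°] simple-harmonic, h=-10: full span → s += -10 → s = 8.0000
seg 3 [112.7°–157.1°] simple-harmonic, h=-6: full span → s += -6 → s = 2.0000
seg 4 [157.1°–248.5°] dwell: s stays 2.0000
seg 5 [248.5°–316.9°] uniform, h=14: θ=293.1° here. β=44.6, B=68.4. 14·44.6/68.4 = 9.1287 → s = 11.1287

11.1287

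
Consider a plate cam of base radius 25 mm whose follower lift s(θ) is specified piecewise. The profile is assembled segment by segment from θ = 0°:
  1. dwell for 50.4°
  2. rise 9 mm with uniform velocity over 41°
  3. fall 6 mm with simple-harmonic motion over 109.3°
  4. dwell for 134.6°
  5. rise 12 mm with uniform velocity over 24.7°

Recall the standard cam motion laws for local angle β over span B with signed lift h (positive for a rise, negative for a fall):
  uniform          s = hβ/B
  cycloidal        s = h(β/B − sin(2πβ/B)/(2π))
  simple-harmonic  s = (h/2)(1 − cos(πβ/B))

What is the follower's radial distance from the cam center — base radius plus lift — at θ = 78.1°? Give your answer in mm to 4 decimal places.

seg 1 [0°–50.4°] dwell: s stays 0.0000
seg 2 [50.4°–91.4°] uniform, h=9: θ=78.1° here. β=27.7, B=41. 9·27.7/41 = 6.0805 → s = 6.0805
radial distance = base radius + s = 25 + 6.0805 = 31.0805

31.0805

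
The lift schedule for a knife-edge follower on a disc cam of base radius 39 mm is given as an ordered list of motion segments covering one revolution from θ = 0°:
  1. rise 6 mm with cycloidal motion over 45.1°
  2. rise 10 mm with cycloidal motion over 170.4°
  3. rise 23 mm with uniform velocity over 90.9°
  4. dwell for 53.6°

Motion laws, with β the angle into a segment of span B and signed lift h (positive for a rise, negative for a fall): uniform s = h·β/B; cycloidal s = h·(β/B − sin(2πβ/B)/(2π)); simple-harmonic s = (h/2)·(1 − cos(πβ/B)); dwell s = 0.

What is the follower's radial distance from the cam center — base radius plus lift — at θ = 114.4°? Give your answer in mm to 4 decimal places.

seg 1 [0°–45.1°] cycloidal, h=6: full span → s += 6 → s = 6.0000
seg 2 [45.1°–215.5°] cycloidal, h=10: θ=114.4° here. β=69.3, B=170.4. 10·(0.4067 − sin(2π·0.4067)/(2π)) = 3.1863 → s = 9.1863
radial distance = base radius + s = 39 + 9.1863 = 48.1863

48.1863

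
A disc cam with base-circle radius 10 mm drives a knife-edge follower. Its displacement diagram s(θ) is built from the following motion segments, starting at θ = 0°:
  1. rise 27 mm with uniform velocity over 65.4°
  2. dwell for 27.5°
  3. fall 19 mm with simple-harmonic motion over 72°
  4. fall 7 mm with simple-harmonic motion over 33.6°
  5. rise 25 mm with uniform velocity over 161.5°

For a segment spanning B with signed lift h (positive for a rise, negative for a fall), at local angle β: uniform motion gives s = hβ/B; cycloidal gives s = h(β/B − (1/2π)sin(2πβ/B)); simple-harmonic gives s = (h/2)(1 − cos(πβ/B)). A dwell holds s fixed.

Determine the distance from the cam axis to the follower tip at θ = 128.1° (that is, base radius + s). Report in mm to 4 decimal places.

seg 1 [0°–65.4°] uniform, h=27: full span → s += 27 → s = 27.0000
seg 2 [65.4°–92.9°] dwell: s stays 27.0000
seg 3 [92.9°–164.9°] simple-harmonic, h=-19: θ=128.1° here. β=35.2, B=72. -19/2·(1 − cos(π·0.4889)) = -9.1685 → s = 17.8315
radial distance = base radius + s = 10 + 17.8315 = 27.8315

27.8315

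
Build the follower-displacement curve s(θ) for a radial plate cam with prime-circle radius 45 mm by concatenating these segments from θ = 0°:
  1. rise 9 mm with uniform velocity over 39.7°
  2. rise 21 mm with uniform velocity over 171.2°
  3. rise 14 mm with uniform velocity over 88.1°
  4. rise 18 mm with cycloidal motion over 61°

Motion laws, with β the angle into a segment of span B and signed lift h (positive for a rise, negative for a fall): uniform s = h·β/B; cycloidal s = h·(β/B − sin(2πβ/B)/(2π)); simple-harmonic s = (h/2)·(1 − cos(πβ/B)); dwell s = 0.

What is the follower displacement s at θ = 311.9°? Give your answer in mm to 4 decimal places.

seg 1 [0°–39.7°] uniform, h=9: full span → s += 9 → s = 9.0000
seg 2 [39.7°–210.9°] uniform, h=21: full span → s += 21 → s = 30.0000
seg 3 [210.9°–299°] uniform, h=14: full span → s += 14 → s = 44.0000
seg 4 [299°–360°] cycloidal, h=18: θ=311.9° here. β=12.9, B=61. 18·(0.2115 − sin(2π·0.2115)/(2π)) = 1.0253 → s = 45.0253

45.0253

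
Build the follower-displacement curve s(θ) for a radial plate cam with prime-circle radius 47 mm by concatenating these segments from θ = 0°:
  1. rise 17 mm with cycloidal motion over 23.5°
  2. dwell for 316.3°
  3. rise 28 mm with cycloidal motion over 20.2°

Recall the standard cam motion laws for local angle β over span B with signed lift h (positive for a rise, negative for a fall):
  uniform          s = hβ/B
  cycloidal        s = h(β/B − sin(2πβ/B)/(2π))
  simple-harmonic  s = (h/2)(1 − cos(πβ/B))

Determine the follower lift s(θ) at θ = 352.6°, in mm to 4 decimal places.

seg 1 [0°–23.5°] cycloidal, h=17: full span → s += 17 → s = 17.0000
seg 2 [23.5°–339.8°] dwell: s stays 17.0000
seg 3 [339.8°–360°] cycloidal, h=28: θ=352.6° here. β=12.8, B=20.2. 28·(0.6337 − sin(2π·0.6337)/(2π)) = 21.0605 → s = 38.0605

38.0605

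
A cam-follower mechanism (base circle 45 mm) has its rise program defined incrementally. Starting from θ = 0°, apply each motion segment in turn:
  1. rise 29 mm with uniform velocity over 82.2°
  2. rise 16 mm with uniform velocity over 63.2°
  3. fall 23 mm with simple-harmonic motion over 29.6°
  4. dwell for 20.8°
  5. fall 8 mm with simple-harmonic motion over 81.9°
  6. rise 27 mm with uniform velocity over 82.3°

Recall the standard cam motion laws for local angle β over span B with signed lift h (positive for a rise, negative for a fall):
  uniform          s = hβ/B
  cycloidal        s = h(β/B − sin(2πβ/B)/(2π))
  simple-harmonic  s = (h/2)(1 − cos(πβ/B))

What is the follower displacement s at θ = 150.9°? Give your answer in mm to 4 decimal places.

seg 1 [0°–82.2°] uniform, h=29: full span → s += 29 → s = 29.0000
seg 2 [82.2°–145.4°] uniform, h=16: full span → s += 16 → s = 45.0000
seg 3 [145.4°–175°] simple-harmonic, h=-23: θ=150.9° here. β=5.5, B=29.6. -23/2·(1 − cos(π·0.1858)) = -1.9043 → s = 43.0957

43.0957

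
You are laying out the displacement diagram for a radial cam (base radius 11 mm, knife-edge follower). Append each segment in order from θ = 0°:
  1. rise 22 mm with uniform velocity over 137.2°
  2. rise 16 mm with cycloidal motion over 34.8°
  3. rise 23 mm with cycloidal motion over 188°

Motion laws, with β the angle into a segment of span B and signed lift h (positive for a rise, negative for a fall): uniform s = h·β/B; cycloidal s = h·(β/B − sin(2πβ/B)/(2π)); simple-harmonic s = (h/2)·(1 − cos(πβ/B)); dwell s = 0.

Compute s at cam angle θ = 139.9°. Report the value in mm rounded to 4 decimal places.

seg 1 [0°–137.2°] uniform, h=22: full span → s += 22 → s = 22.0000
seg 2 [137.2°–172°] cycloidal, h=16: θ=139.9° here. β=2.7, B=34.8. 16·(0.0776 − sin(2π·0.0776)/(2π)) = 0.0486 → s = 22.0486

22.0486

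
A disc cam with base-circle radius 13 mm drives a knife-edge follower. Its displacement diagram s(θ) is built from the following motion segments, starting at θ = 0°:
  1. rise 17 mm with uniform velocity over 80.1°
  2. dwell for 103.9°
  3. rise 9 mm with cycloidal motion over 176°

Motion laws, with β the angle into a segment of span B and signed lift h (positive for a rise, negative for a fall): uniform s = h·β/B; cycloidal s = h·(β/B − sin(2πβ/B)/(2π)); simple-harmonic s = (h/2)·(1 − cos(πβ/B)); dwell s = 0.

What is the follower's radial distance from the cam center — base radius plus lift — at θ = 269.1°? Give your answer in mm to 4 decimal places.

seg 1 [0°–80.1°] uniform, h=17: full span → s += 17 → s = 17.0000
seg 2 [80.1°–184°] dwell: s stays 17.0000
seg 3 [184°–360°] cycloidal, h=9: θ=269.1° here. β=85.1, B=176. 9·(0.4835 − sin(2π·0.4835)/(2π)) = 4.2037 → s = 21.2037
radial distance = base radius + s = 13 + 21.2037 = 34.2037

34.2037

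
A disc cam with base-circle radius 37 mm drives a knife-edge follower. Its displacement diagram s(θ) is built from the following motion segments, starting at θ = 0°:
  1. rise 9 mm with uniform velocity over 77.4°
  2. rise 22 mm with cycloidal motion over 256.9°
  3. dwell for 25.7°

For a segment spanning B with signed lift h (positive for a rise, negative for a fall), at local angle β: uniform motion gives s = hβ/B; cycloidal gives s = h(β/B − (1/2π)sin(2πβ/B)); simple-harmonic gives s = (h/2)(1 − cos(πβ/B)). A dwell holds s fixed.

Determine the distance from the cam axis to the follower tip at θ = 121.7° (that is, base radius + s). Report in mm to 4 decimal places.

seg 1 [0°–77.4°] uniform, h=9: full span → s += 9 → s = 9.0000
seg 2 [77.4°–334.3°] cycloidal, h=22: θ=121.7° here. β=44.3, B=256.9. 22·(0.1724 − sin(2π·0.1724)/(2π)) = 0.6999 → s = 9.6999
radial distance = base radius + s = 37 + 9.6999 = 46.6999

46.6999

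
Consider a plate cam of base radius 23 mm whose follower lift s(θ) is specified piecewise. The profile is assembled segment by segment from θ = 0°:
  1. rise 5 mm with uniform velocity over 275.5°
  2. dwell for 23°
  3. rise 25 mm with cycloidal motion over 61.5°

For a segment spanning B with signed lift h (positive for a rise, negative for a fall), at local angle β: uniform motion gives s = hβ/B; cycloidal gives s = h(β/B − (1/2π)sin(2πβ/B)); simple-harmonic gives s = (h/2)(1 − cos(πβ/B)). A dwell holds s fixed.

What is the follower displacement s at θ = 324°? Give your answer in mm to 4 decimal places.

seg 1 [0°–275.5°] uniform, h=5: full span → s += 5 → s = 5.0000
seg 2 [275.5°–298.5°] dwell: s stays 5.0000
seg 3 [298.5°–360°] cycloidal, h=25: θ=324° here. β=25.5, B=61.5. 25·(0.4146 − sin(2π·0.4146)/(2π)) = 8.3326 → s = 13.3326

13.3326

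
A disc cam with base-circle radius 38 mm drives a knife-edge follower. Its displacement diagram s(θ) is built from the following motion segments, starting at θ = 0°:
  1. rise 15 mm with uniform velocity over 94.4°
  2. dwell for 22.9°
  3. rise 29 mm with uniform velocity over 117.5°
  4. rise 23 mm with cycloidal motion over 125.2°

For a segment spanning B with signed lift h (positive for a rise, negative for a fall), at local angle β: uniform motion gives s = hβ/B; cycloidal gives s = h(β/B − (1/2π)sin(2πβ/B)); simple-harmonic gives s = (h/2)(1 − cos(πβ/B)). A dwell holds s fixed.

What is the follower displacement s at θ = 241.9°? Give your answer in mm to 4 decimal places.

seg 1 [0°–94.4°] uniform, h=15: full span → s += 15 → s = 15.0000
seg 2 [94.4°–117.3°] dwell: s stays 15.0000
seg 3 [117.3°–234.8°] uniform, h=29: full span → s += 29 → s = 44.0000
seg 4 [234.8°–360°] cycloidal, h=23: θ=241.9° here. β=7.1, B=125.2. 23·(0.0567 − sin(2π·0.0567)/(2π)) = 0.0274 → s = 44.0274

44.0274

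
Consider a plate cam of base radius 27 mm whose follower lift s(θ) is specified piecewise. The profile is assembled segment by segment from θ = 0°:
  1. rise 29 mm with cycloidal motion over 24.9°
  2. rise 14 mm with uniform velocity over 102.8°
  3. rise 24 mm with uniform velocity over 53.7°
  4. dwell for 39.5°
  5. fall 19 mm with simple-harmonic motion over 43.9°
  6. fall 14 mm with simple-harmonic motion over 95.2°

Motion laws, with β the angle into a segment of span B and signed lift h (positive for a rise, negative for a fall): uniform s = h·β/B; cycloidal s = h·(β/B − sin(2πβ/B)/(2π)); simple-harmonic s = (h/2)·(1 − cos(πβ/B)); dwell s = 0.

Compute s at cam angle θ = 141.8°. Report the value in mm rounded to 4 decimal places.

seg 1 [0°–24.9°] cycloidal, h=29: full span → s += 29 → s = 29.0000
seg 2 [24.9°–127.7°] uniform, h=14: full span → s += 14 → s = 43.0000
seg 3 [127.7°–181.4°] uniform, h=24: θ=141.8° here. β=14.1, B=53.7. 24·14.1/53.7 = 6.3017 → s = 49.3017

49.3017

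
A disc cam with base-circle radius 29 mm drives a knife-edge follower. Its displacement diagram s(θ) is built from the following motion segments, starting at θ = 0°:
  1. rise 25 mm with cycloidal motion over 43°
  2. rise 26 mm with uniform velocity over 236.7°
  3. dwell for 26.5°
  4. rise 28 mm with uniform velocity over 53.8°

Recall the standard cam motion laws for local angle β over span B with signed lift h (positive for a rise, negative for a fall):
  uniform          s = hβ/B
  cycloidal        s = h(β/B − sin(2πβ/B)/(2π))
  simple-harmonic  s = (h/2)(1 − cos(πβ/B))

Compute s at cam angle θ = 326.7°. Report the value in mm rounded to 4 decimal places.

seg 1 [0°–43°] cycloidal, h=25: full span → s += 25 → s = 25.0000
seg 2 [43°–279.7°] uniform, h=26: full span → s += 26 → s = 51.0000
seg 3 [279.7°–306.2°] dwell: s stays 51.0000
seg 4 [306.2°–360°] uniform, h=28: θ=326.7° here. β=20.5, B=53.8. 28·20.5/53.8 = 10.6691 → s = 61.6691

61.6691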